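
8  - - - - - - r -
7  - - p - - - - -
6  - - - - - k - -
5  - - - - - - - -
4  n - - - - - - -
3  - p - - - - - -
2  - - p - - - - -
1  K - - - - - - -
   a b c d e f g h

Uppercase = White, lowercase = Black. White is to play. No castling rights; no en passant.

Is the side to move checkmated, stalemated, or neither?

White to move; white king on a1.
In check: no.
King squares — b1: attacked by Pc2; a2: attacked by Pb3; b2: attacked by Na4.
Legal moves for White: none.
Not in check and no legal moves → stalemate.

stalemate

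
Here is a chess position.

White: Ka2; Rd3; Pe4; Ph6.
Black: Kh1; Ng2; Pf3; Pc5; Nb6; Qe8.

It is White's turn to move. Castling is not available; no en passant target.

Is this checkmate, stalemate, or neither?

White to move; white king on a2.
In check: no.
Legal moves for White include: Rd8, Rd7, Rd6, Rd5, Rd4, Rxf3, Re3, Rc3, Rb3, Ra3, Rd2, Rd1+, Kb3, Ka3, Kb2, Kb1, Ka1, h7, ... (list truncated; more exist).
White has legal moves and is not in check → neither.

neither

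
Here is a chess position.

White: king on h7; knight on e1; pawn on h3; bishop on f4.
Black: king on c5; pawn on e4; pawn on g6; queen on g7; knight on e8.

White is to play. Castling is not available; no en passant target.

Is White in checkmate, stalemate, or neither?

checkmate

White to move; white king on h7.
In check: yes, from the black queen on g7.
King squares — g6: attacked by Qg7; h6: attacked by Qg7; g7: attacked by Ne8; g8: attacked by Qg7; h8: attacked by Qg7.
Legal moves for White: none.
In check with no legal moves → checkmate.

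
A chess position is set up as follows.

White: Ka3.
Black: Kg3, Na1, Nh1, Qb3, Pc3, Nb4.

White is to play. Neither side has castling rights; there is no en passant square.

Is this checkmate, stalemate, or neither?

White to move; white king on a3.
In check: yes, from the black queen on b3.
King squares — a2: attacked by Qb3; b2: attacked by Qb3; b3: attacked by Na1; a4: attacked by Qb3; b4: attacked by Qb3.
Legal moves for White: none.
In check with no legal moves → checkmate.

checkmate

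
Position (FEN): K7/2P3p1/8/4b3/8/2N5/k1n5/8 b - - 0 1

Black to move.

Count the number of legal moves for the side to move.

5

Black to move; king on a2.
In check: yes, from the white knight on c3.
Legal moves: Kb3, Ka3, Kb2, Ka1, Bxc3.
Count: 5.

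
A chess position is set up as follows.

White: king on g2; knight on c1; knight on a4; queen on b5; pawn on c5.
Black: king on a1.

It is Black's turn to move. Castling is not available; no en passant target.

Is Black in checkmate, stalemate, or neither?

Black to move; black king on a1.
In check: no.
King squares — b1: attacked by Qb5; a2: attacked by Nc1; b2: attacked by Na4.
Legal moves for Black: none.
Not in check and no legal moves → stalemate.

stalemate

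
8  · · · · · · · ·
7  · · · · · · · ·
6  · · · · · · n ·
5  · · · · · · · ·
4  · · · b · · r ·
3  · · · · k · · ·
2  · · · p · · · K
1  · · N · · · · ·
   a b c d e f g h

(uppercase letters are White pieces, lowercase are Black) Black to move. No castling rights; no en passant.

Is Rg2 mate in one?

After Rg2: white king on h2; in check: yes, from the black rook on g2.
White has 3 legal replies: Kh3, Kxg2, Kh1.
In check but a legal move exists → not checkmate.

no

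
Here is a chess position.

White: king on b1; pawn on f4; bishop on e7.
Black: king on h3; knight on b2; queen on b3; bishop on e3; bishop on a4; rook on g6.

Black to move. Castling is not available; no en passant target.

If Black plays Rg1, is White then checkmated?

yes

After Rg1: white king on b1; in check: yes, from the black rook on g1.
King squares — a1: attacked by Rg1; c1: attacked by Rg1; a2: attacked by Qb3; b2: attacked by Qb3; c2: attacked by Qb3.
White has no legal moves → checkmate.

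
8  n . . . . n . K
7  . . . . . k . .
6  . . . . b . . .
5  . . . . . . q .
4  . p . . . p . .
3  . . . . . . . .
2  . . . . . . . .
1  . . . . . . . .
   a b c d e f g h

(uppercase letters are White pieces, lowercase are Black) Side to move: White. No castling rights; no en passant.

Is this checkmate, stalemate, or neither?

White to move; white king on h8.
In check: no.
King squares — g7: attacked by Qg5; h7: attacked by Nf8; g8: attacked by Qg5.
Legal moves for White: none.
Not in check and no legal moves → stalemate.

stalemate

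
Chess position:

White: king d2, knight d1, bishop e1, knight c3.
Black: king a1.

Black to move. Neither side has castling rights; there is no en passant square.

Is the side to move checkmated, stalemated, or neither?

stalemate

Black to move; black king on a1.
In check: no.
King squares — b1: attacked by Nc3; a2: attacked by Nc3; b2: attacked by Nd1.
Legal moves for Black: none.
Not in check and no legal moves → stalemate.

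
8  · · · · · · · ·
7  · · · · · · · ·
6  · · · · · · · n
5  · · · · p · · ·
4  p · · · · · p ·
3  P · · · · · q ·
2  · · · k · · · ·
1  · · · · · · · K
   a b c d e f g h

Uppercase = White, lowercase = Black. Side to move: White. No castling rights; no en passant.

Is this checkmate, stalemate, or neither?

White to move; white king on h1.
In check: no.
King squares — g1: attacked by Qg3; g2: attacked by Qg3; h2: attacked by Qg3.
Legal moves for White: none.
Not in check and no legal moves → stalemate.

stalemate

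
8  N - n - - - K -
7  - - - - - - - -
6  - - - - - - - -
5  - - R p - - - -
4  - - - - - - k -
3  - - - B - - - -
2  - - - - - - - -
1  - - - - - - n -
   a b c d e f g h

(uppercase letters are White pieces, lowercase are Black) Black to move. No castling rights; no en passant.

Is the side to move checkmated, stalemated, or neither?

Black to move; black king on g4.
In check: no.
Legal moves for Black: Ne7+, Na7, Nd6, Nb6, Kh5, Kg5, Kh4, Kf4, Kh3, Kg3, Kf3, Nh3, Nf3, Ne2, d4.
Black has 15 legal moves and is not in check → neither.

neither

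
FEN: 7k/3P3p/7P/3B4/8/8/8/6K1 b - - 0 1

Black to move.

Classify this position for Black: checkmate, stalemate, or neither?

Black to move; black king on h8.
In check: no.
King squares — g7: attacked by Ph6; h7: own pawn; g8: attacked by Bd5.
Legal moves for Black: none.
Not in check and no legal moves → stalemate.

stalemate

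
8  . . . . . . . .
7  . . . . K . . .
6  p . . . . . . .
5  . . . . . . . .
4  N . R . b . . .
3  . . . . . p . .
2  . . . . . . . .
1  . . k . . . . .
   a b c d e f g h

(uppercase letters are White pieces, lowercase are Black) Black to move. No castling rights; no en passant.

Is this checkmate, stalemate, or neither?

neither

Black to move; black king on c1.
In check: yes, from the white rook on c4.
Legal moves for Black: Kd2, Kd1, Kb1, Bc2.
Black is in check but has 4 legal moves → neither.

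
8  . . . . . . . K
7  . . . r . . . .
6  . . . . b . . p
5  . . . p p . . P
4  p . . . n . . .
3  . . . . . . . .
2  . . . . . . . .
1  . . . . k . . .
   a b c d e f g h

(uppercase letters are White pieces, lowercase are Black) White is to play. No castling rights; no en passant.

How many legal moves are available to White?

White to move; king on h8.
In check: no.
Legal moves: none.
Count: 0.

0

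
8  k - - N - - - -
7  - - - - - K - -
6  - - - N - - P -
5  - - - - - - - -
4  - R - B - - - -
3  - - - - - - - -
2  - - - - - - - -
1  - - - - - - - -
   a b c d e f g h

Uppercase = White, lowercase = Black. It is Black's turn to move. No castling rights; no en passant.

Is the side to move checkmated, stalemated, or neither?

stalemate

Black to move; black king on a8.
In check: no.
King squares — a7: attacked by Bd4; b7: attacked by Rb4; b8: attacked by Rb4.
Legal moves for Black: none.
Not in check and no legal moves → stalemate.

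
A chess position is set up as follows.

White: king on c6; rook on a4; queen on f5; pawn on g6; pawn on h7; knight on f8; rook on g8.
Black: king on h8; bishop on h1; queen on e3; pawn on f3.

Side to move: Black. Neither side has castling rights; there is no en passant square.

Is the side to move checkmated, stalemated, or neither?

Black to move; black king on h8.
In check: yes, from the white rook on g8.
King squares — g7: attacked by Rg8; h7: attacked by Pg6; g8: attacked by Ph7.
Legal moves for Black: none.
In check with no legal moves → checkmate.

checkmate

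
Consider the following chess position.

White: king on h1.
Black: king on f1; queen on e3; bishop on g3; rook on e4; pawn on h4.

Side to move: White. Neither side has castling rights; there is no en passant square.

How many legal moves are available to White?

0

White to move; king on h1.
In check: no.
Legal moves: none.
Count: 0.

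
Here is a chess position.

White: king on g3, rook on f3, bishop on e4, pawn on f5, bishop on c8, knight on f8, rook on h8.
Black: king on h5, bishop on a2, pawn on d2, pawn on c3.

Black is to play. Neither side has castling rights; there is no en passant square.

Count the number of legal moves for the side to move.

Black to move; king on h5.
In check: yes, from the white rook on h8.
Legal moves: Kg5.
Count: 1.

1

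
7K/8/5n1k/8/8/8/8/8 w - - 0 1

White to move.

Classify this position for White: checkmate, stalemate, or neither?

White to move; white king on h8.
In check: no.
King squares — g7: attacked by Kh6; h7: attacked by Nf6; g8: attacked by Nf6.
Legal moves for White: none.
Not in check and no legal moves → stalemate.

stalemate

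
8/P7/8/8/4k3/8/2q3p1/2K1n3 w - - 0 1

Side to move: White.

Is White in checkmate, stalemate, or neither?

checkmate

White to move; white king on c1.
In check: yes, from the black queen on c2.
King squares — b1: attacked by Qc2; d1: attacked by Qc2; b2: attacked by Qc2; c2: attacked by Ne1; d2: attacked by Qc2.
Legal moves for White: none.
In check with no legal moves → checkmate.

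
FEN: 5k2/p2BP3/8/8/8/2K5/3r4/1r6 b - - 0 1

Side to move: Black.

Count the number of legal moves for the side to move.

Black to move; king on f8.
In check: yes, from the white pawn on e7.
Legal moves: Kg8, Kg7, Kf7, Kxe7.
Count: 4.

4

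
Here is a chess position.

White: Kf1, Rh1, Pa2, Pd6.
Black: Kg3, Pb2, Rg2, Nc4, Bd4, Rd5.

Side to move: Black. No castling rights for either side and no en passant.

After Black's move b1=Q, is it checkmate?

After b1=Q: white king on f1; in check: yes, from the black queen on b1.
King squares — e1: attacked by Qb1; g1: attacked by Qb1; e2: attacked by Rg2; f2: attacked by Rg2; g2: attacked by Kg3.
White has no legal moves → checkmate.

yes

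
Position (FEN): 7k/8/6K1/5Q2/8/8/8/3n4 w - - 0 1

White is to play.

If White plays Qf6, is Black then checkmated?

After Qf6: black king on h8; in check: yes, from the white queen on f6.
Black has 1 legal reply: Kg8.
In check but a legal move exists → not checkmate.

no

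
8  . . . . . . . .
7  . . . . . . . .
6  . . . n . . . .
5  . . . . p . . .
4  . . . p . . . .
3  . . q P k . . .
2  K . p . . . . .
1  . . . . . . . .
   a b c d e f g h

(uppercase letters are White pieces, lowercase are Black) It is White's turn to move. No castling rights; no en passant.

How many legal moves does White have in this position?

0

White to move; king on a2.
In check: no.
Legal moves: none.
Count: 0.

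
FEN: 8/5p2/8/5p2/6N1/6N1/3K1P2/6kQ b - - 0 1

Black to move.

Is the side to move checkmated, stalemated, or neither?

Black to move; black king on g1.
In check: yes, from the white queen on h1.
King squares — f1: attacked by Qh1; h1: attacked by Ng3; f2: attacked by Ng4; g2: attacked by Qh1; h2: attacked by Qh1.
Legal moves for Black: none.
In check with no legal moves → checkmate.

checkmate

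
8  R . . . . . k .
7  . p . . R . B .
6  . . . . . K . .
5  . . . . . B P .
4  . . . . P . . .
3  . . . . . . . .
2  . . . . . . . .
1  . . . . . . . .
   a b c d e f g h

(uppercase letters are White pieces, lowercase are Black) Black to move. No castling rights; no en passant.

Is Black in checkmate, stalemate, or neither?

checkmate

Black to move; black king on g8.
In check: yes, from the white rook on a8.
King squares — f7: attacked by Kf6; g7: attacked by Kf6; h7: attacked by Bf5; f8: attacked by Bg7; h8: attacked by Bg7.
Legal moves for Black: none.
In check with no legal moves → checkmate.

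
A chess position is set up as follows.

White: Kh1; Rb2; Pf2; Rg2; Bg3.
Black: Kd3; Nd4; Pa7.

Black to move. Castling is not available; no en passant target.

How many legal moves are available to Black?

13

Black to move; king on d3.
In check: no.
Legal moves: Ne6, Nc6, Nf5, Nb5, Nf3, Nb3, Ne2, Nc2, Ke4, Kc4, Kc3, a6, a5.
Count: 13.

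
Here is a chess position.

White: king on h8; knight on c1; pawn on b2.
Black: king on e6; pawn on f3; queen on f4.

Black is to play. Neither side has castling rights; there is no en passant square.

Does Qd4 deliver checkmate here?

no

After Qd4: white king on h8; in check: yes, from the black queen on d4.
White has 2 legal replies: Kg8, Kh7.
In check but a legal move exists → not checkmate.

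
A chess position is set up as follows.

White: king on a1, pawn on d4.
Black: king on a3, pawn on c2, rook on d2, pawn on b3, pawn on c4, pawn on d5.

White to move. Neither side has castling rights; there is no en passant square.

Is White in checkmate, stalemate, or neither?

White to move; white king on a1.
In check: no.
King squares — b1: attacked by Pc2; a2: attacked by Ka3; b2: attacked by Ka3.
Legal moves for White: none.
Not in check and no legal moves → stalemate.

stalemate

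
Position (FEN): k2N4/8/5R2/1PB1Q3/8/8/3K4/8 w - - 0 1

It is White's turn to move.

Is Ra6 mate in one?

After Ra6: black king on a8; in check: yes, from the white rook on a6.
King squares — a7: attacked by Bc5; b7: attacked by Nd8; b8: attacked by Qe5.
Black has no legal moves → checkmate.

yes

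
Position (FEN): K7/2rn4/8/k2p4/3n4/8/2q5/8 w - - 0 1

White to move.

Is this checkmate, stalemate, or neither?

stalemate

White to move; white king on a8.
In check: no.
King squares — a7: attacked by Rc7; b7: attacked by Rc7; b8: attacked by Nd7.
Legal moves for White: none.
Not in check and no legal moves → stalemate.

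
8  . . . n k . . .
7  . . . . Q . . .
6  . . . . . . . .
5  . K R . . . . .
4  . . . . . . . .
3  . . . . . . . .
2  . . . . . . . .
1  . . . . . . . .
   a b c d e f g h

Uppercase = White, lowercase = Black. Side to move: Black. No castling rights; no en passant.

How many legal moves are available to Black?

Black to move; king on e8.
In check: yes, from the white queen on e7.
Legal moves: Kxe7.
Count: 1.

1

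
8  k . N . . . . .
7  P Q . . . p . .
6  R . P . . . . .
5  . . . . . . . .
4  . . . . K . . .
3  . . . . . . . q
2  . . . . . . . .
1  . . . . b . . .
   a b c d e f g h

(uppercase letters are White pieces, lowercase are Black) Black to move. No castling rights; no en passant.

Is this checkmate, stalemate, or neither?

Black to move; black king on a8.
In check: yes, from the white queen on b7.
King squares — a7: attacked by Ra6; b7: attacked by Pc6; b8: attacked by Pa7.
Legal moves for Black: none.
In check with no legal moves → checkmate.

checkmate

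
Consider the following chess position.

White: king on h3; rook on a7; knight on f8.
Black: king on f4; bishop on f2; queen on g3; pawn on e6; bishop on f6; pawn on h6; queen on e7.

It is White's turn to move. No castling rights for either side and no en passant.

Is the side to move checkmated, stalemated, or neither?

White to move; white king on h3.
In check: yes, from the black queen on g3.
King squares — g2: attacked by Qg3; h2: attacked by Qg3; g3: attacked by Bf2; g4: attacked by Qg3; h4: attacked by Qg3.
Legal moves for White: none.
In check with no legal moves → checkmate.

checkmate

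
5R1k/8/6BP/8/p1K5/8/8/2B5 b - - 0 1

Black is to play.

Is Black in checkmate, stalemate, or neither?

checkmate

Black to move; black king on h8.
In check: yes, from the white rook on f8.
King squares — g7: attacked by Ph6; h7: attacked by Bg6; g8: attacked by Rf8.
Legal moves for Black: none.
In check with no legal moves → checkmate.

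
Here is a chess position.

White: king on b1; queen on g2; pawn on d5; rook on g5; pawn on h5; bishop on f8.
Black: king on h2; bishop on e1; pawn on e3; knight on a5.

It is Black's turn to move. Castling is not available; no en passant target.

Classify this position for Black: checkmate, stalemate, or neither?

Black to move; black king on h2.
In check: yes, from the white queen on g2.
King squares — g1: attacked by Qg2; h1: attacked by Qg2; g2: attacked by Rg5; g3: attacked by Qg2; h3: attacked by Qg2.
Legal moves for Black: none.
In check with no legal moves → checkmate.

checkmate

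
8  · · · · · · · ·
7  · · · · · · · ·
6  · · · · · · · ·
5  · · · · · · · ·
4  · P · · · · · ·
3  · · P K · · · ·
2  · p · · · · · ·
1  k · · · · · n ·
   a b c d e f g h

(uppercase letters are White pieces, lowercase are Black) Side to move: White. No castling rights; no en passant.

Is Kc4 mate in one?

After Kc4: black king on a1; in check: no.
Black is not in check, so this cannot be checkmate.

no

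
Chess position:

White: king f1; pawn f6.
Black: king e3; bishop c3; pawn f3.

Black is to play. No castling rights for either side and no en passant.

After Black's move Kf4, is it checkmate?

no

After Kf4: white king on f1; in check: no.
White is not in check, so this cannot be checkmate.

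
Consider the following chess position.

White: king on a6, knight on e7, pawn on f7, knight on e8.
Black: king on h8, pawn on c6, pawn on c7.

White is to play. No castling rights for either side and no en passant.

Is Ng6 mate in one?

no

After Ng6: black king on h8; in check: yes, from the white knight on g6.
Black has 1 legal reply: Kh7.
In check but a legal move exists → not checkmate.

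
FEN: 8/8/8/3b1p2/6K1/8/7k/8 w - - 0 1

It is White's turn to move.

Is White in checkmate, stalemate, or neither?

White to move; white king on g4.
In check: yes, from the black pawn on f5.
King squares — f3: attacked by Bd5; g3: attacked by Kh2; h3: attacked by Kh2; f4: available; h4: available; f5: available; g5: available; h5: available.
Legal moves for White: Kh5, Kg5, Kxf5, Kh4, Kf4.
White is in check but has 5 legal moves → neither.

neither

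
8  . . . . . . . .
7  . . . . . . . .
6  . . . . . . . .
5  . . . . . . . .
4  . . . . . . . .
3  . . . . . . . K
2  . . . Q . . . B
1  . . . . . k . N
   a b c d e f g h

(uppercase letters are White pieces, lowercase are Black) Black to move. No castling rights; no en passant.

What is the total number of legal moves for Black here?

Black to move; king on f1.
In check: no.
Legal moves: none.
Count: 0.

0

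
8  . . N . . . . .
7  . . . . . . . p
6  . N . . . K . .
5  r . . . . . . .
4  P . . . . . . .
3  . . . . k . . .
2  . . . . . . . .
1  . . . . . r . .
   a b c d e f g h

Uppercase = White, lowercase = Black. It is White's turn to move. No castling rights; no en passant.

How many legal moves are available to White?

3

White to move; king on f6.
In check: yes, from the black rook on f1.
Legal moves: Kg7, Ke7, Ke6.
Count: 3.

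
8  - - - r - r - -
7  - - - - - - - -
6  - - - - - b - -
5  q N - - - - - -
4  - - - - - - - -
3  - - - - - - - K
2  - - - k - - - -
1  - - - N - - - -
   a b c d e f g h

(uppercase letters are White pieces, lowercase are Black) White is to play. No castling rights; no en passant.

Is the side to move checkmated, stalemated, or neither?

White to move; white king on h3.
In check: no.
Legal moves for White: Nc7, Na7, Nd6, Nd4, Nbc3, Na3, Kg4, Kg3, Kh2, Kg2, Ne3, Ndc3, Nf2, Nb2.
White has 14 legal moves and is not in check → neither.

neither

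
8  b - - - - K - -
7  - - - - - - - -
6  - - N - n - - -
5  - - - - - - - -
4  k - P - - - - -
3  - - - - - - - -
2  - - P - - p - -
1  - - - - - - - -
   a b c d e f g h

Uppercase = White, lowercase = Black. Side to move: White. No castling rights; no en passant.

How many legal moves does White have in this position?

4

White to move; king on f8.
In check: yes, from the black knight on e6.
Legal moves: Kg8, Ke8, Kf7, Ke7.
Count: 4.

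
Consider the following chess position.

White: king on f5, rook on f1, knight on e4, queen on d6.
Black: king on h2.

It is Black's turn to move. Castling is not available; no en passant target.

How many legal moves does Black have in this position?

Black to move; king on h2.
In check: yes, from the white queen on d6.
Legal moves: Kh3, Kg2.
Count: 2.

2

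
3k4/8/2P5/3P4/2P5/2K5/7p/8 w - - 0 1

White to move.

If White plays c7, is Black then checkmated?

After c7: black king on d8; in check: yes, from the white pawn on c7.
Black has 5 legal replies: Ke8, Kc8, Ke7, Kd7, Kxc7.
In check but a legal move exists → not checkmate.

no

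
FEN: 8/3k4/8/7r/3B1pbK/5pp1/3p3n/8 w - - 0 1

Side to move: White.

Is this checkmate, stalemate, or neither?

White to move; white king on h4.
In check: yes, from the black rook on h5.
King squares — g3: attacked by Pf4; h3: attacked by Bg4; g4: attacked by Nh2; g5: attacked by Rh5; h5: attacked by Bg4.
Legal moves for White: none.
In check with no legal moves → checkmate.

checkmate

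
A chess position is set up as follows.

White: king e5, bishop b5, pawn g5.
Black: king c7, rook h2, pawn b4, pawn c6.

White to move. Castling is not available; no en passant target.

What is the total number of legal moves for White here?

White to move; king on e5.
In check: no.
Legal moves: Kf6, Ke6, Kf5, Kf4, Ke4, Kd4, Bxc6, Ba6, Bc4, Ba4, Bd3, Be2, Bf1, g6.
Count: 14.

14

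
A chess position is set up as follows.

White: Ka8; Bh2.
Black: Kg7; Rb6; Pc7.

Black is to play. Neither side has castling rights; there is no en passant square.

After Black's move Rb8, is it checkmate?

no

After Rb8: white king on a8; in check: yes, from the black rook on b8.
White has 2 legal replies: Kxb8, Ka7.
In check but a legal move exists → not checkmate.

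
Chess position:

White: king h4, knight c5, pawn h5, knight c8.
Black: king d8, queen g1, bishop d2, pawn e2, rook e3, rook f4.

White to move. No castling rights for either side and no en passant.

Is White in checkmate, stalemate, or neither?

checkmate

White to move; white king on h4.
In check: yes, from the black rook on f4.
King squares — g3: attacked by Qg1; h3: attacked by Re3; g4: attacked by Qg1; g5: attacked by Qg1; h5: own pawn.
Legal moves for White: none.
In check with no legal moves → checkmate.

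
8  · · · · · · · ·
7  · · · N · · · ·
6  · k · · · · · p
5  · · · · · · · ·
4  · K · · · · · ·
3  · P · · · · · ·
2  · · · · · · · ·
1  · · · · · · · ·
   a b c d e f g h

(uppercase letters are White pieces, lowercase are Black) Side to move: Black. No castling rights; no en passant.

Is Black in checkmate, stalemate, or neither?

neither

Black to move; black king on b6.
In check: yes, from the white knight on d7.
Legal moves for Black: Kc7, Kb7, Ka7, Kc6, Ka6.
Black is in check but has 5 legal moves → neither.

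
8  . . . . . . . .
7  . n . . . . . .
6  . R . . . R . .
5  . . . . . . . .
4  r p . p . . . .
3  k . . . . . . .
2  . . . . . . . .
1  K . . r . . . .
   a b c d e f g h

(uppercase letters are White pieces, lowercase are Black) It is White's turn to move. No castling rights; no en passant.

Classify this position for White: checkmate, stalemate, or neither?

White to move; white king on a1.
In check: yes, from the black rook on d1.
King squares — b1: attacked by Rd1; a2: attacked by Ka3; b2: attacked by Ka3.
Legal moves for White: none.
In check with no legal moves → checkmate.

checkmate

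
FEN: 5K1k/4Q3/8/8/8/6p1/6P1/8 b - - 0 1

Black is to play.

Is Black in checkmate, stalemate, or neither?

stalemate

Black to move; black king on h8.
In check: no.
King squares — g7: attacked by Qe7; h7: attacked by Qe7; g8: attacked by Kf8.
Legal moves for Black: none.
Not in check and no legal moves → stalemate.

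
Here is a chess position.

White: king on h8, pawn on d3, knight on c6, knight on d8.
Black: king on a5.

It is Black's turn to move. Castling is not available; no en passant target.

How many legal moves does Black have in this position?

Black to move; king on a5.
In check: yes, from the white knight on c6.
Legal moves: Kb6, Ka6, Kb5, Ka4.
Count: 4.

4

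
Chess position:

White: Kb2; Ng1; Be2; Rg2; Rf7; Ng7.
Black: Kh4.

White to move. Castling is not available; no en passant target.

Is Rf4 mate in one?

yes

After Rf4: black king on h4; in check: yes, from the white rook on f4.
King squares — g3: attacked by Rg2; h3: attacked by Ng1; g4: attacked by Be2; g5: attacked by Rg2; h5: attacked by Be2.
Black has no legal moves → checkmate.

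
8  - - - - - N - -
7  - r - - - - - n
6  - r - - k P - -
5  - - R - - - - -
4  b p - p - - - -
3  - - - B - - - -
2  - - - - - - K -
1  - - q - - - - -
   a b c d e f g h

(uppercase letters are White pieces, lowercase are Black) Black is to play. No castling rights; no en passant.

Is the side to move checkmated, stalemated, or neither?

neither

Black to move; black king on e6.
In check: yes, from the white knight on f8.
King squares — d5: attacked by Rc5; e5: attacked by Rc5; f5: attacked by Bd3; d6: available; f6: available; d7: attacked by Nf8; e7: attacked by Pf6; f7: available.
Legal moves for Black: Kf7, Kxf6, Kd6, Nxf8.
Black is in check but has 4 legal moves → neither.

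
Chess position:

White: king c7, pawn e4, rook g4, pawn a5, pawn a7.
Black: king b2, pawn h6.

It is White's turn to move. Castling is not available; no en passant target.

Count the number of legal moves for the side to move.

White to move; king on c7.
In check: no.
Legal moves: Kd8, Kc8, Kb8, Kd7, Kb7, Kd6, Kc6, Kb6, Rg8, Rg7, Rg6, Rg5, Rh4, Rf4, Rg3, Rg2+, Rg1, a8=Q, a8=R, a8=B, a8=N, a6, e5.
Count: 23.

23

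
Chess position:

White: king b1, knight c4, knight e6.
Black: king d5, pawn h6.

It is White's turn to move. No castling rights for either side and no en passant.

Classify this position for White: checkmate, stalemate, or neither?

White to move; white king on b1.
In check: no.
Legal moves for White include: Nf8, Nd8, Ng7, Nc7+, Ng5, Nc5, Nf4+, Nd4, Nd6, Nb6+, Ne5, Na5, Ne3+, Na3, Nd2, Nb2, Kc2, Kb2, ... (list truncated; more exist).
White has legal moves and is not in check → neither.

neither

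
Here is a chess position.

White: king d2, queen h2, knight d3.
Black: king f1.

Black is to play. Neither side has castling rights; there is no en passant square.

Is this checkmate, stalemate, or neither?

stalemate

Black to move; black king on f1.
In check: no.
King squares — e1: attacked by Kd2; g1: attacked by Qh2; e2: attacked by Kd2; f2: attacked by Qh2; g2: attacked by Qh2.
Legal moves for Black: none.
Not in check and no legal moves → stalemate.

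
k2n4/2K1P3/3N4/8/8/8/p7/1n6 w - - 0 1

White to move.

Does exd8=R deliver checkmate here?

no

After exd8=R: black king on a8; in check: yes, from the white rook on d8.
Black has 1 legal reply: Ka7.
In check but a legal move exists → not checkmate.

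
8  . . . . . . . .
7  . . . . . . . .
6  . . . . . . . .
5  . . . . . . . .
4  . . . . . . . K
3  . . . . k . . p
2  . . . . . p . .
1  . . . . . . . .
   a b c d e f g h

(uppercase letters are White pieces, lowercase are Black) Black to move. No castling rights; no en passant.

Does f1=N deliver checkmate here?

After f1=N: white king on h4; in check: no.
White is not in check, so this cannot be checkmate.

no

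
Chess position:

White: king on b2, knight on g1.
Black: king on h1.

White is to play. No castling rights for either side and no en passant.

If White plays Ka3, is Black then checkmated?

After Ka3: black king on h1; in check: no.
Black is not in check, so this cannot be checkmate.

no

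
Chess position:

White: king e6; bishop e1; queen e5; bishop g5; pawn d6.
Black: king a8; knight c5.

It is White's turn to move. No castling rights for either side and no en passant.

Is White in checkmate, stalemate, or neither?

neither

White to move; white king on e6.
In check: yes, from the black knight on c5.
King squares — d5: available; e5: own queen; f5: available; d6: own pawn; f6: available; d7: attacked by Nc5; e7: available; f7: available.
Legal moves for White: Kf7, Ke7, Kf6, Kf5, Kd5, Qxc5.
White is in check but has 6 legal moves → neither.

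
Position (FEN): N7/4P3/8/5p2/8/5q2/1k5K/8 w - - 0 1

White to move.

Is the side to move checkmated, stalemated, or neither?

White to move; white king on h2.
In check: no.
Legal moves for White: Nc7, Nb6, Kg1, e8=Q, e8=R, e8=B, e8=N.
White has 7 legal moves and is not in check → neither.

neither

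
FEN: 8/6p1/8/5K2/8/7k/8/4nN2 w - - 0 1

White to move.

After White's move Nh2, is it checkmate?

After Nh2: black king on h3; in check: no.
Black is not in check, so this cannot be checkmate.

no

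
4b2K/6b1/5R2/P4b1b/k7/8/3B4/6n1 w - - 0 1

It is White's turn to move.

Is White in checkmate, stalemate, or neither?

White to move; white king on h8.
In check: yes, from the black bishop on g7.
Legal moves for White: Kg8, Kxg7.
White is in check but has 2 legal moves → neither.

neither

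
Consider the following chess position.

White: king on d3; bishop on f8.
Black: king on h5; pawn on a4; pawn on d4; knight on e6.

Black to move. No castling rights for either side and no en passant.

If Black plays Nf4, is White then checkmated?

no

After Nf4: white king on d3; in check: yes, from the black knight on f4.
White has 5 legal replies: Ke4, Kxd4, Kc4, Kd2, Kc2.
In check but a legal move exists → not checkmate.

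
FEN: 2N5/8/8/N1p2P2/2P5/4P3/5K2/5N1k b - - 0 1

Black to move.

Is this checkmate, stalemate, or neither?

stalemate

Black to move; black king on h1.
In check: no.
King squares — g1: attacked by Kf2; g2: attacked by Kf2; h2: attacked by Nf1.
Legal moves for Black: none.
Not in check and no legal moves → stalemate.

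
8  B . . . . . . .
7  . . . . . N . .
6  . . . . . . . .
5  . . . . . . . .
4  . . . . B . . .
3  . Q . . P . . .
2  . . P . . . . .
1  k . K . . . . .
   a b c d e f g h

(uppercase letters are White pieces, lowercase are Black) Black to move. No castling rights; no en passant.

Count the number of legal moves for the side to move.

0

Black to move; king on a1.
In check: no.
Legal moves: none.
Count: 0.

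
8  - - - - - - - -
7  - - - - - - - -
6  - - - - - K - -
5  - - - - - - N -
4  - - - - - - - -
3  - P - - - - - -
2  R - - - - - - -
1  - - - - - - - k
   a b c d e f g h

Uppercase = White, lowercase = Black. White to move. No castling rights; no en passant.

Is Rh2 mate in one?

no

After Rh2: black king on h1; in check: yes, from the white rook on h2.
Black has 2 legal replies: Kxh2, Kg1.
In check but a legal move exists → not checkmate.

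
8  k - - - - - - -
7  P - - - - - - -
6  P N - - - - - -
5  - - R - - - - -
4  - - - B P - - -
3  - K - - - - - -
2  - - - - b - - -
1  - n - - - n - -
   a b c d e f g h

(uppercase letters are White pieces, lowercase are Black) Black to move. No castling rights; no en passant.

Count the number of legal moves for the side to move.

Black to move; king on a8.
In check: yes, from the white knight on b6.
Legal moves: Kxa7.
Count: 1.

1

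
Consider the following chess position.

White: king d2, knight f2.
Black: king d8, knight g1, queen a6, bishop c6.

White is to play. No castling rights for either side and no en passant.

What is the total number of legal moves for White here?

White to move; king on d2.
In check: no.
Legal moves: Ng4, Ne4, Nh3, Nd3, Nh1, Nd1, Ke3, Kc3, Kc2, Ke1, Kd1, Kc1.
Count: 12.

12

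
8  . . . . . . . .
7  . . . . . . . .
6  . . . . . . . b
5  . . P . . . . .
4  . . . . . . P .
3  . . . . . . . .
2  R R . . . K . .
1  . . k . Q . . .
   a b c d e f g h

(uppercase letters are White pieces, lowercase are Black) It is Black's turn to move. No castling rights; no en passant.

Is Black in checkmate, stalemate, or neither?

checkmate

Black to move; black king on c1.
In check: yes, from the white queen on e1.
King squares — b1: attacked by Qe1; d1: attacked by Qe1; b2: attacked by Ra2; c2: attacked by Rb2; d2: attacked by Qe1.
Legal moves for Black: none.
In check with no legal moves → checkmate.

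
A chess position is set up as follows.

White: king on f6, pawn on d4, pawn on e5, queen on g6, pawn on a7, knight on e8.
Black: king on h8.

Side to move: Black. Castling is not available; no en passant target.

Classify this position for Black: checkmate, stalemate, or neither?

Black to move; black king on h8.
In check: no.
King squares — g7: attacked by Kf6; h7: attacked by Qg6; g8: attacked by Qg6.
Legal moves for Black: none.
Not in check and no legal moves → stalemate.

stalemate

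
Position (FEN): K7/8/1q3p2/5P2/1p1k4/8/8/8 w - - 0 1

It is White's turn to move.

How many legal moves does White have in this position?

0

White to move; king on a8.
In check: no.
Legal moves: none.
Count: 0.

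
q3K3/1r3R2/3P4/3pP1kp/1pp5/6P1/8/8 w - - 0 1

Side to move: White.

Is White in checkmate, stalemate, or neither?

White to move; white king on e8.
In check: yes, from the black queen on a8.
King squares — d7: attacked by Rb7; e7: attacked by Rb7; f7: own rook; d8: attacked by Qa8; f8: attacked by Qa8.
Legal moves for White: none.
In check with no legal moves → checkmate.

checkmate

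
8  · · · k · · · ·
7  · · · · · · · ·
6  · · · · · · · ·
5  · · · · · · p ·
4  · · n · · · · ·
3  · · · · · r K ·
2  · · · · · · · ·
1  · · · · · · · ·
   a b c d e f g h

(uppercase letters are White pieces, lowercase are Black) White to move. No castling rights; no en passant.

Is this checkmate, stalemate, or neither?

neither

White to move; white king on g3.
In check: yes, from the black rook on f3.
Legal moves for White: Kg4, Kxf3, Kh2, Kg2.
White is in check but has 4 legal moves → neither.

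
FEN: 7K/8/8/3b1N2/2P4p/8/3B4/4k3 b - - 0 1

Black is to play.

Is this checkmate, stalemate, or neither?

Black to move; black king on e1.
In check: yes, from the white bishop on d2.
Legal moves for Black: Kf2, Ke2, Kxd2, Kf1, Kd1.
Black is in check but has 5 legal moves → neither.

neither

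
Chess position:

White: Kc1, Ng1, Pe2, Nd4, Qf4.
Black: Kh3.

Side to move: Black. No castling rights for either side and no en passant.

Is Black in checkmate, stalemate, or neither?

Black to move; black king on h3.
In check: yes, from the white knight on g1.
Legal moves for Black: Kg2.
Black is in check but has 1 legal move → neither.

neither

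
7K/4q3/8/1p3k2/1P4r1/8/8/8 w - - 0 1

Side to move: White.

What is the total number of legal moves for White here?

White to move; king on h8.
In check: no.
Legal moves: none.
Count: 0.

0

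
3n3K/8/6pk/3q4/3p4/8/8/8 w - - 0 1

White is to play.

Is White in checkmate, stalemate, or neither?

White to move; white king on h8.
In check: no.
King squares — g7: attacked by Kh6; h7: attacked by Kh6; g8: attacked by Qd5.
Legal moves for White: none.
Not in check and no legal moves → stalemate.

stalemate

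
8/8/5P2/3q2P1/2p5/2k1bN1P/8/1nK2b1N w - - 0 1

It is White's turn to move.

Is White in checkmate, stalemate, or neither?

neither

White to move; white king on c1.
In check: yes, from the black bishop on e3.
King squares — b1: available; d1: attacked by Qd5; b2: attacked by Kc3; c2: attacked by Kc3; d2: attacked by Nb1.
Legal moves for White: Kxb1, Nd2.
White is in check but has 2 legal moves → neither.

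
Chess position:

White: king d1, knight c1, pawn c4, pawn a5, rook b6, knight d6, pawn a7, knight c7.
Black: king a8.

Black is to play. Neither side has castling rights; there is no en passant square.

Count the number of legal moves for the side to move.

Black to move; king on a8.
In check: yes, from the white knight on c7.
Legal moves: Kxa7.
Count: 1.

1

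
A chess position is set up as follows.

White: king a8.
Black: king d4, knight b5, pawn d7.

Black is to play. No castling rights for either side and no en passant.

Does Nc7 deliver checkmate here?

After Nc7: white king on a8; in check: yes, from the black knight on c7.
White has 3 legal replies: Kb8, Kb7, Ka7.
In check but a legal move exists → not checkmate.

no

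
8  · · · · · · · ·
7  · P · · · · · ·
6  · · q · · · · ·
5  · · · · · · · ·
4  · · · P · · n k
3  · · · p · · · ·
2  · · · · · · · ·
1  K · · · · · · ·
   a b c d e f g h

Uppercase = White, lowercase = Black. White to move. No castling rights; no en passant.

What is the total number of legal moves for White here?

White to move; king on a1.
In check: no.
Legal moves: Kb2, Ka2, Kb1, b8=Q, b8=R, b8=B, b8=N, d5.
Count: 8.

8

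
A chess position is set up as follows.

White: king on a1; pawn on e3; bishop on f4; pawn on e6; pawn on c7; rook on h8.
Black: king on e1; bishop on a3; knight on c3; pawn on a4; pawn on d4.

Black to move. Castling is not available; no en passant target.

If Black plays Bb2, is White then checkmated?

no

After Bb2: white king on a1; in check: yes, from the black bishop on b2.
White has 1 legal reply: Kxb2.
In check but a legal move exists → not checkmate.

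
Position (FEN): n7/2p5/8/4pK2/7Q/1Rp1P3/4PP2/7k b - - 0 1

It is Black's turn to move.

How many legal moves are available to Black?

2

Black to move; king on h1.
In check: yes, from the white queen on h4.
Legal moves: Kg2, Kg1.
Count: 2.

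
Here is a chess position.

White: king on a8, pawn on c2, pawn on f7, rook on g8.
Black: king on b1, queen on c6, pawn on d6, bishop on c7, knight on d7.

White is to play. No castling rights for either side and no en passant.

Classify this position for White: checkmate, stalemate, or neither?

White to move; white king on a8.
In check: yes, from the black queen on c6.
Legal moves for White: Ka7.
White is in check but has 1 legal move → neither.

neither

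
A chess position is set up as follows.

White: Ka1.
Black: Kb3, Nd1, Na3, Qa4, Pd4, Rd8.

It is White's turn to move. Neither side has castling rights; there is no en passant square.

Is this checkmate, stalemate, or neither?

stalemate

White to move; white king on a1.
In check: no.
King squares — b1: attacked by Na3; a2: attacked by Kb3; b2: attacked by Nd1.
Legal moves for White: none.
Not in check and no legal moves → stalemate.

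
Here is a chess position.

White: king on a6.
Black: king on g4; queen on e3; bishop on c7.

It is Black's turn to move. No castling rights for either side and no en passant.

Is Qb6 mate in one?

yes

After Qb6: white king on a6; in check: yes, from the black queen on b6.
King squares — a5: attacked by Qb6; b5: attacked by Qb6; b6: attacked by Bc7; a7: attacked by Qb6; b7: attacked by Qb6.
White has no legal moves → checkmate.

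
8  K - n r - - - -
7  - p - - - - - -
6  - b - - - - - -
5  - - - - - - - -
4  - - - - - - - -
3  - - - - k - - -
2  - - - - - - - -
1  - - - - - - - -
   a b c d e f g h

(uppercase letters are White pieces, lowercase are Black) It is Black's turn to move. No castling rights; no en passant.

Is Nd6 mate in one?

After Nd6: white king on a8; in check: yes, from the black rook on d8.
King squares — a7: attacked by Bb6; b7: attacked by Nd6; b8: attacked by Rd8.
White has no legal moves → checkmate.

yes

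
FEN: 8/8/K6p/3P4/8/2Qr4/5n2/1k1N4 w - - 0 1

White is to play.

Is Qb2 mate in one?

After Qb2: black king on b1; in check: yes, from the white queen on b2.
King squares — a1: attacked by Qb2; c1: attacked by Qb2; a2: attacked by Qb2; b2: attacked by Nd1; c2: attacked by Qb2.
Black has no legal moves → checkmate.

yes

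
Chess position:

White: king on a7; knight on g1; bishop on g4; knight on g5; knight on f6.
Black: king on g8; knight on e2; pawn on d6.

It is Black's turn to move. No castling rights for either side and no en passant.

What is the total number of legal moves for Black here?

3

Black to move; king on g8.
In check: yes, from the white knight on f6.
Legal moves: Kh8, Kf8, Kg7.
Count: 3.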